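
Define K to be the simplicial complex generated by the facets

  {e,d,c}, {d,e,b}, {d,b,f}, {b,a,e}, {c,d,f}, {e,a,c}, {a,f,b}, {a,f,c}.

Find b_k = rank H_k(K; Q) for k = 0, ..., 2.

Fix the vertex order a < b < c < d < e < f and write every simplex with vertices in increasing order. Then dim K = 2 and the simplices of K are:

  0-simplices (6): a, b, c, d, e, f
  1-simplices (12): ab, ac, ae, af, bd, be, bf, cd, ce, cf, de, df
  2-simplices (8): abe, abf, ace, acf, bde, bdf, cde, cdf

giving chain groups C_0 ≅ Z^6, C_1 ≅ Z^12, C_2 ≅ Z^8.

The boundary map ∂_1: C_1 → C_0 maps an edge to its endpoints' difference, ∂[p,q] = q − p. For instance
  ∂cd = d − c.
As a 6×12 matrix over Z this has rank 5, with invariant factors (1,1,1,1,1).

The boundary map ∂_2: C_2 → C_1 acts by ∂[p,q,r] = [q,r] − [p,r] + [p,q]. For instance
  ∂ace = ce − ae + ac,
  ∂bde = de − be + bd.
The resulting 12×8 matrix has rank 7, and its Smith normal form has invariant factors (1,1,1,1,1,1,1).

Now H_k = ker ∂_k / im ∂_{k+1}, so:

  H_0: rank C_0 − rank ∂_1 = 6 − 5 = 1, and the invariant factors of ∂_1 are all 1, so H_0 ≅ Z.
  H_1: rank ker ∂_1 − rank ∂_2 = (12 − 5) − 7 = 0, and the invariant factors of ∂_2 are all 1, so H_1 ≅ 0.
  H_2: rank ker ∂_2 − rank ∂_3 = (8 − 7) − 0 = 1, and there is no ∂_3, so H_2 ≅ Z.

(K is a triangulation of the 2-sphere S^2.)

Hence the Betti numbers are b_0 = 1, b_1 = 0, b_2 = 1.

b_0 = 1, b_1 = 0, b_2 = 1.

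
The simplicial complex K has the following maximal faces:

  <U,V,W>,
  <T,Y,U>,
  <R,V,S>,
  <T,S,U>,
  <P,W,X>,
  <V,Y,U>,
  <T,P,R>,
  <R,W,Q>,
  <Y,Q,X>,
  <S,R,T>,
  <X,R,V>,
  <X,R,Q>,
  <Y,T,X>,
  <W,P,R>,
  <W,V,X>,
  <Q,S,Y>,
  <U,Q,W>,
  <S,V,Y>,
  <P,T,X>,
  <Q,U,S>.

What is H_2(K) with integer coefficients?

H_2 = 0.

Fix the vertex order P < Q < R < S < T < U < V < W < X < Y and write every simplex with vertices in increasing order. Then dim K = 2 and the simplices of K are:

  0-simplices (10): P, Q, R, S, T, U, V, W, X, Y
  1-simplices (30): PR, PT, PW, PX, QR, QS, QU, QW, QX, QY, RS, RT, RV, RW, RX, ST, SU, SV, SY, TU, TX, TY, UV, UW, UY, VW, VX, VY, WX, XY
  2-simplices (20): PRT, PRW, PTX, PWX, QRW, QRX, QSU, QSY, QUW, QXY, RST, RSV, RVX, STU, SVY, TUY, TXY, UVW, UVY, VWX

Hence C_0 ≅ Z^10, C_1 ≅ Z^30, C_2 ≅ Z^20.

Boundary ∂_1: C_1 → C_0 maps an edge to its endpoints' difference, ∂[p,q] = q − p. For instance
  ∂QR = R − Q.
The resulting 10×30 matrix has rank 9, and its Smith normal form has invariant factors (1,1,1,1,1,1,1,1,1).

The boundary map ∂_2: C_2 → C_1 acts by ∂[p,q,r] = [q,r] − [p,r] + [p,q]. For instance
  ∂RVX = VX − RX + RV,
  ∂SVY = VY − SY + SV.
This gives a 30×20 integer matrix of rank 20; reducing to Smith normal form yields diagonal entries (1,1,1,1,1,1,1,1,1,1,1,1,1,1,1,1,1,1,1,2).

From H_k ≅ ker(∂_k) / im(∂_{k+1}) we obtain:

  H_2: rank ker ∂_2 − rank ∂_3 = (20 − 20) − 0 = 0, and there is no ∂_3, so H_2 = 0.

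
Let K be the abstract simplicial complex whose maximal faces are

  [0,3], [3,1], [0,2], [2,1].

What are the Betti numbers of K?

Take the total order 0 < 1 < 2 < 3 on the vertex set. Then K (dimension 1) consists of the simplices:

  0-simplices (4): [0], [1], [2], [3]
  1-simplices (4): [0,2], [0,3], [1,2], [1,3]

so the chain groups are C_0 ≅ Z^4, C_1 ≅ Z^4.

∂_1: C_1 → C_0 maps an edge to its endpoints' difference, ∂[p,q] = q − p. For instance
  ∂[0,2] = [2] − [0].
As a 4×4 matrix over Z this has rank 3, with invariant factors (1,1,1).

Now H_k = ker ∂_k / im ∂_{k+1}, so:

  H_0: rank C_0 − rank ∂_1 = 4 − 3 = 1, and the invariant factors of ∂_1 are all 1, so H_0 ≅ Z.
  H_1: rank ker ∂_1 − rank ∂_2 = (4 − 3) − 0 = 1, and there is no ∂_2, so H_1 ≅ Z.

Hence the Betti numbers are b_0 = 1, b_1 = 1.

b_0 = 1, b_1 = 1.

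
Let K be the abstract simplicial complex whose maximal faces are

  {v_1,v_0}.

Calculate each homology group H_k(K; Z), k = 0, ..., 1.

Order the vertices as v_0 < v_1. Listing each simplex with vertices in this order, K has dimension 1 with simplices:

  0-simplices (2): [v_0], [v_1]
  1-simplices (1): [v_0,v_1]

Hence C_0 ≅ Z^2, C_1 ≅ Z^1.

∂_1: C_1 → C_0 sends each edge [p,q] (with p < q) to q − p. For instance
  ∂[v_0,v_1] = [v_1] − [v_0].
The resulting 2×1 matrix has rank 1, and its Smith normal form has invariant factors (1).

From H_k ≅ ker(∂_k) / im(∂_{k+1}) we obtain:

  H_0: rank C_0 − rank ∂_1 = 2 − 1 = 1, and the invariant factors of ∂_1 are all 1, so H_0 ≅ Z.
  H_1: rank ker ∂_1 − rank ∂_2 = (1 − 1) − 0 = 0, and there is no ∂_2, so H_1 ≅ 0.

As a check, the Euler characteristic is 2 − 1 = 1, which agrees with 1 − 0 = 1.

H_0 = Z,  H_1 = 0.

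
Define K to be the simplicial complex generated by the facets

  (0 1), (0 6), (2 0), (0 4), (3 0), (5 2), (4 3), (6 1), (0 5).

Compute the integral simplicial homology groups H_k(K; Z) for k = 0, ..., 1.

H_0 ≅ Z,  H_1 ≅ Z^3.

Order the vertices as 0 < 1 < 2 < 3 < 4 < 5 < 6. Listing each simplex with vertices in this order, K has dimension 1 with simplices:

  0-simplices (7): [0], [1], [2], [3], [4], [5], [6]
  1-simplices (9): [0,1], [0,2], [0,3], [0,4], [0,5], [0,6], [1,6], [2,5], [3,4]

giving chain groups C_0 ≅ Z^7, C_1 ≅ Z^9.

∂_1: C_1 → C_0 is given by ∂[p,q] = [q] − [p].
This gives a 7×9 integer matrix of rank 6; reducing to Smith normal form yields diagonal entries (1,1,1,1,1,1).

Computing H_k = (kernel of ∂_k) / (image of ∂_{k+1}):

  H_0: rank C_0 − rank ∂_1 = 7 − 6 = 1, and the invariant factors of ∂_1 are all 1, so H_0 ≅ Z.
  H_1: rank ker ∂_1 − rank ∂_2 = (9 − 6) − 0 = 3, and there is no ∂_2, so H_1 ≅ Z^3.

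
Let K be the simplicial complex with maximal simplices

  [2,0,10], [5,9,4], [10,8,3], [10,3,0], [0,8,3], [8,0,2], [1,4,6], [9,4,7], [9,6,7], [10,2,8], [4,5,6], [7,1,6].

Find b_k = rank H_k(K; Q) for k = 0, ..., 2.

b_0 = 2, b_1 = 1, b_2 = 1.

We work with the vertex ordering 0 < 1 < 2 < 3 < 4 < 5 < 6 < 7 < 8 < 9 < 10. The simplices of K, each written with vertices in increasing order, are:

  0-simplices (11): [0], [1], [2], [3], [4], [5], [6], [7], [8], [9], [10]
  1-simplices (21): [0,2], [0,3], [0,8], [0,10], [1,4], [1,6], [1,7], [2,8], [2,10], [3,8], [3,10], [4,5], [4,6], [4,7], [4,9], [5,6], [5,9], [6,7], [6,9], [7,9], [8,10]
  2-simplices (12): [0,2,8], [0,2,10], [0,3,8], [0,3,10], [1,4,6], [1,6,7], [2,8,10], [3,8,10], [4,5,6], [4,5,9], [4,7,9], [6,7,9]

giving chain groups C_0 ≅ Z^11, C_1 ≅ Z^21, C_2 ≅ Z^12.

∂_1: C_1 → C_0 maps an edge to its endpoints' difference, ∂[p,q] = q − p. For instance
  ∂[1,4] = [4] − [1].
This gives a 11×21 integer matrix of rank 9; reducing to Smith normal form yields diagonal entries (1,1,1,1,1,1,1,1,1).

∂_2: C_2 → C_1 acts by ∂[p,q,r] = [q,r] − [p,r] + [p,q]. For instance
  ∂[1,6,7] = [6,7] − [1,7] + [1,6],
  ∂[4,5,6] = [5,6] − [4,6] + [4,5].
The 21×12 boundary matrix has rank 11 and Smith normal form diag(1,1,1,1,1,1,1,1,1,1,1).

Now H_k = ker ∂_k / im ∂_{k+1}, so:

  H_0: rank C_0 − rank ∂_1 = 11 − 9 = 2, and the invariant factors of ∂_1 are all 1, so H_0 ≅ Z^2.
  H_1: rank ker ∂_1 − rank ∂_2 = (21 − 9) − 11 = 1, and the invariant factors of ∂_2 are all 1, so H_1 ≅ Z.
  H_2: rank ker ∂_2 − rank ∂_3 = (12 − 11) − 0 = 1, and there is no ∂_3, so H_2 ≅ Z.

Hence the Betti numbers are b_0 = 2, b_1 = 1, b_2 = 1.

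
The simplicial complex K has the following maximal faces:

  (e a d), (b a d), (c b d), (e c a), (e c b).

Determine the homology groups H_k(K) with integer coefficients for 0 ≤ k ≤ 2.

H_0 = Z,  H_1 = Z,  H_2 = 0.

We work with the vertex ordering a < b < c < d < e. The simplices of K, each written with vertices in increasing order, are:

  0-simplices (5): a, b, c, d, e
  1-simplices (10): ab, ac, ad, ae, bc, bd, be, cd, ce, de
  2-simplices (5): abd, ace, ade, bcd, bce

so the chain groups are C_0 ≅ Z^5, C_1 ≅ Z^10, C_2 ≅ Z^5.

The boundary map ∂_1: C_1 → C_0 sends each edge [p,q] (with p < q) to q − p.
The resulting 5×10 matrix has rank 4, and its Smith normal form has invariant factors (1,1,1,1).

Boundary ∂_2: C_2 → C_1 sends each 2-simplex [p,q,r] to [q,r] − [p,r] + [p,q]. For instance
  ∂ade = de − ae + ad,
  ∂ace = ce − ae + ac.
As a 10×5 matrix over Z this has rank 5, with invariant factors (1,1,1,1,1).

Now H_k = ker ∂_k / im ∂_{k+1}, so:

  H_0: rank C_0 − rank ∂_1 = 5 − 4 = 1, and the invariant factors of ∂_1 are all 1, so H_0 = Z.
  H_1: rank ker ∂_1 − rank ∂_2 = (10 − 4) − 5 = 1, and the invariant factors of ∂_2 are all 1, so H_1 = Z.
  H_2: rank ker ∂_2 − rank ∂_3 = (5 − 5) − 0 = 0, and there is no ∂_3, so H_2 = 0.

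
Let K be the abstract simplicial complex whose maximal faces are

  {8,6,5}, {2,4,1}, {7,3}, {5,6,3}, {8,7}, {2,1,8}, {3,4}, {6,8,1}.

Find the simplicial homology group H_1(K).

K has 8 vertices, 14 edges, 5 triangles.
rank ∂_1 = 7, rank ∂_2 = 5 ⇒ b_1 = 14 − 7 − 5 = 2; all invariant factors of ∂_2 are 1 so no torsion. So H_1 = Z^2.

H_1 ≅ Z^2.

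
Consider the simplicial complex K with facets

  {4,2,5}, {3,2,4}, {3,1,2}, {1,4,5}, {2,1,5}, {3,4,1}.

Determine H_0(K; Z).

We work with the vertex ordering 1 < 2 < 3 < 4 < 5. The simplices of K, each written with vertices in increasing order, are:

  0-simplices (5): [1], [2], [3], [4], [5]
  1-simplices (9): [1,2], [1,3], [1,4], [1,5], [2,3], [2,4], [2,5], [3,4], [4,5]
  2-simplices (6): [1,2,3], [1,2,5], [1,3,4], [1,4,5], [2,3,4], [2,4,5]

so the chain groups are C_0 ≅ Z^5, C_1 ≅ Z^9, C_2 ≅ Z^6.

The boundary map ∂_1: C_1 → C_0 is given by ∂[p,q] = [q] − [p]. For instance
  ∂[1,4] = [4] − [1].
The resulting 5×9 matrix has rank 4, and its Smith normal form has invariant factors (1,1,1,1).

∂_2: C_2 → C_1 sends each 2-simplex [p,q,r] to [q,r] − [p,r] + [p,q]. For instance
  ∂[1,4,5] = [4,5] − [1,5] + [1,4],
  ∂[2,4,5] = [4,5] − [2,5] + [2,4].
The resulting 9×6 matrix has rank 5, and its Smith normal form has invariant factors (1,1,1,1,1).

Reading off H_k = ker ∂_k / im ∂_{k+1}:

  H_0: rank C_0 − rank ∂_1 = 5 − 4 = 1, and the invariant factors of ∂_1 are all 1, so H_0 = Z.

H_0 ≅ Z.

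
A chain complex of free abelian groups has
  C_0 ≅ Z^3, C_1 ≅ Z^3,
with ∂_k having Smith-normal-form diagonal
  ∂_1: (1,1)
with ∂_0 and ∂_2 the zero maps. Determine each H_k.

H_0: b_0 = 3 − 0 − 2 = 1; torsion from ∂_1 factors > 1: none. So H_0 = Z.
H_1: b_1 = 3 − 2 − 0 = 1; torsion from ∂_2 factors > 1: none. So H_1 = Z.

H_0 = Z,  H_1 = Z.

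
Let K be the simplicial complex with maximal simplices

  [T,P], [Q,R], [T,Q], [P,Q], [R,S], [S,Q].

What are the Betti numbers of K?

Order the vertices as P < Q < R < S < T. Listing each simplex with vertices in this order, K has dimension 1 with simplices:

  0-simplices (5): P, Q, R, S, T
  1-simplices (6): PQ, PT, QR, QS, QT, RS

giving chain groups C_0 ≅ Z^5, C_1 ≅ Z^6.

Boundary ∂_1: C_1 → C_0 is given by ∂[p,q] = [q] − [p].
As a 5×6 matrix over Z this has rank 4, with invariant factors (1,1,1,1).

From H_k ≅ ker(∂_k) / im(∂_{k+1}) we obtain:

  H_0: rank C_0 − rank ∂_1 = 5 − 4 = 1, and the invariant factors of ∂_1 are all 1, so H_0 = Z.
  H_1: rank ker ∂_1 − rank ∂_2 = (6 − 4) − 0 = 2, and there is no ∂_2, so H_1 = Z^2.

Hence the Betti numbers are b_0 = 1, b_1 = 2.

b_0 = 1, b_1 = 2.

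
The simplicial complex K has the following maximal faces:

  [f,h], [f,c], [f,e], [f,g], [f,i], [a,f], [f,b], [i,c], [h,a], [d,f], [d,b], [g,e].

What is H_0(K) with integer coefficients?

H_0 = Z.

Fix the vertex order a < b < c < d < e < f < g < h < i and write every simplex with vertices in increasing order. Then dim K = 1 and the simplices of K are:

  0-simplices (9): a, b, c, d, e, f, g, h, i
  1-simplices (12): af, ah, bd, bf, cf, ci, df, ef, eg, fg, fh, fi

so the chain groups are C_0 ≅ Z^9, C_1 ≅ Z^12.

The boundary map ∂_1: C_1 → C_0 sends each edge [p,q] (with p < q) to q − p. For instance
  ∂af = f − a.
This gives a 9×12 integer matrix of rank 8; reducing to Smith normal form yields diagonal entries (1,1,1,1,1,1,1,1).

Computing H_k = (kernel of ∂_k) / (image of ∂_{k+1}):

  H_0: rank C_0 − rank ∂_1 = 9 − 8 = 1, and the invariant factors of ∂_1 are all 1, so H_0 = Z.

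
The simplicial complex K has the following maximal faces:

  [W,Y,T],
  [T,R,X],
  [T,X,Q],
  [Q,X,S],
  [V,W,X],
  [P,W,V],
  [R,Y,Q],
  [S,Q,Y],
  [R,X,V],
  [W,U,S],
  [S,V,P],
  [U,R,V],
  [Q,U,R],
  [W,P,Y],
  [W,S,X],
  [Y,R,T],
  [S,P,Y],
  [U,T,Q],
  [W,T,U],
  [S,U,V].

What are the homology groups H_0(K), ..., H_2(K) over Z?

H_0 ≅ Z,  H_1 ≅ Z ⊕ Z/2Z,  H_2 = 0.

K has 10 vertices, 30 edges, 20 triangles.
rank ∂_0 = 0, rank ∂_1 = 9 ⇒ b_0 = 10 − 0 − 9 = 1; all invariant factors of ∂_1 are 1 so no torsion. So H_0 ≅ Z.
rank ∂_1 = 9, rank ∂_2 = 20 ⇒ b_1 = 30 − 9 − 20 = 1; ∂_2 has invariant factor(s) [2] giving torsion. So H_1 ≅ Z ⊕ Z/2Z.
rank ∂_2 = 20, rank ∂_3 = 0 ⇒ b_2 = 20 − 20 − 0 = 0. So H_2 ≅ 0.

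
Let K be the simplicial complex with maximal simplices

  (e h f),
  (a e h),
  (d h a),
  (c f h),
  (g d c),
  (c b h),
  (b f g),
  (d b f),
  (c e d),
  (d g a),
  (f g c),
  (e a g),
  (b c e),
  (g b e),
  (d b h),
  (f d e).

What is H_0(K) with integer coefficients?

Fix the vertex order a < b < c < d < e < f < g < h and write every simplex with vertices in increasing order. Then dim K = 2 and the simplices of K are:

  0-simplices (8): a, b, c, d, e, f, g, h
  1-simplices (24): ad, ae, ag, ah, bc, bd, be, bf, bg, bh, cd, ce, cf, cg, ch, de, df, dg, dh, ef, eg, eh, fg, fh
  2-simplices (16): adg, adh, aeg, aeh, bce, bch, bdf, bdh, beg, bfg, cde, cdg, cfg, cfh, def, efh

so the chain groups are C_0 ≅ Z^8, C_1 ≅ Z^24, C_2 ≅ Z^16.

∂_1: C_1 → C_0 maps an edge to its endpoints' difference, ∂[p,q] = q − p.
The resulting 8×24 matrix has rank 7, and its Smith normal form has invariant factors (1,1,1,1,1,1,1).

∂_2: C_2 → C_1 maps a triangle to the signed sum of its edges. For instance
  ∂adh = dh − ah + ad,
  ∂bdh = dh − bh + bd.
As a 24×16 matrix over Z this has rank 15, with invariant factors (1,1,1,1,1,1,1,1,1,1,1,1,1,1,1).

Reading off H_k = ker ∂_k / im ∂_{k+1}:

  H_0: rank C_0 − rank ∂_1 = 8 − 7 = 1, and the invariant factors of ∂_1 are all 1, so H_0 ≅ Z.

(K is a triangulation of the torus T^2.)

H_0 = Z.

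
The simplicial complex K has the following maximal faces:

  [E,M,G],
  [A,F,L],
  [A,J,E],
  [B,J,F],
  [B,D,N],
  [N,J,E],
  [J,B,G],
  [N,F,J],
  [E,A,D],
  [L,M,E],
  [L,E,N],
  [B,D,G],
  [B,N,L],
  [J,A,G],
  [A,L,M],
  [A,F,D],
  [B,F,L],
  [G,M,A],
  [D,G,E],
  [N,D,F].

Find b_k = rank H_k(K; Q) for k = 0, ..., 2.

Take the total order A < B < D < E < F < G < J < L < M < N on the vertex set. Then K (dimension 2) consists of the simplices:

  0-simplices (10): A, B, D, E, F, G, J, L, M, N
  1-simplices (30): AD, AE, AF, AG, AJ, AL, AM, BD, BF, BG, BJ, BL, BN, DE, DF, DG, DN, EG, EJ, EL, EM, EN, FJ, FL, FN, GJ, GM, JN, LM, LN
  2-simplices (20): ADE, ADF, AEJ, AFL, AGJ, AGM, ALM, BDG, BDN, BFJ, BFL, BGJ, BLN, DEG, DFN, EGM, EJN, ELM, ELN, FJN

Hence C_0 ≅ Z^10, C_1 ≅ Z^30, C_2 ≅ Z^20.

The boundary map ∂_1: C_1 → C_0 maps an edge to its endpoints' difference, ∂[p,q] = q − p.
This gives a 10×30 integer matrix of rank 9; reducing to Smith normal form yields diagonal entries (1,1,1,1,1,1,1,1,1).

Boundary ∂_2: C_2 → C_1 maps a triangle to the signed sum of its edges. For instance
  ∂AGM = GM − AM + AG,
  ∂BGJ = GJ − BJ + BG.
As a 30×20 matrix over Z this has rank 20, with invariant factors (1,1,1,1,1,1,1,1,1,1,1,1,1,1,1,1,1,1,1,2).

Reading off H_k = ker ∂_k / im ∂_{k+1}:

  H_0: rank C_0 − rank ∂_1 = 10 − 9 = 1, and the invariant factors of ∂_1 are all 1, so H_0 = Z.
  H_1: rank ker ∂_1 − rank ∂_2 = (30 − 9) − 20 = 1, and ∂_2 has invariant factor 2 > 1, so H_1 = Z ⊕ Z/2Z.
  H_2: rank ker ∂_2 − rank ∂_3 = (20 − 20) − 0 = 0, and there is no ∂_3, so H_2 = 0.

Hence the Betti numbers are b_0 = 1, b_1 = 1, b_2 = 0.

b_0 = 1, b_1 = 1, b_2 = 0.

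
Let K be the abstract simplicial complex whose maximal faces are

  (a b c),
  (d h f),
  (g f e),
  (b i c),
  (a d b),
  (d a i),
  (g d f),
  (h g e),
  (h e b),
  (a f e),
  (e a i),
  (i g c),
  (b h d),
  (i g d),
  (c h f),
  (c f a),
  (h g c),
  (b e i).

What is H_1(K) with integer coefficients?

Order the vertices as a < b < c < d < e < f < g < h < i. Listing each simplex with vertices in this order, K has dimension 2 with simplices:

  0-simplices (9): a, b, c, d, e, f, g, h, i
  1-simplices (27): ab, ac, ad, ae, af, ai, bc, bd, be, bh, bi, cf, cg, ch, ci, df, dg, dh, di, ef, eg, eh, ei, fg, fh, gh, gi
  2-simplices (18): abc, abd, acf, adi, aef, aei, bci, bdh, beh, bei, cfh, cgh, cgi, dfg, dfh, dgi, efg, egh

Hence C_0 ≅ Z^9, C_1 ≅ Z^27, C_2 ≅ Z^18.

Boundary ∂_1: C_1 → C_0 maps an edge to its endpoints' difference, ∂[p,q] = q − p. For instance
  ∂bc = c − b.
As a 9×27 matrix over Z this has rank 8, with invariant factors (1,1,1,1,1,1,1,1).

The boundary map ∂_2: C_2 → C_1 acts by ∂[p,q,r] = [q,r] − [p,r] + [p,q]. For instance
  ∂abc = bc − ac + ab,
  ∂efg = fg − eg + ef.
As a 27×18 matrix over Z this has rank 18, with invariant factors (1,1,1,1,1,1,1,1,1,1,1,1,1,1,1,1,1,2).

Reading off H_k = ker ∂_k / im ∂_{k+1}:

  H_1: rank ker ∂_1 − rank ∂_2 = (27 − 8) − 18 = 1, and ∂_2 has invariant factor 2 > 1, so H_1 = Z ⊕ Z/2Z.

H_1 = Z ⊕ Z/2Z.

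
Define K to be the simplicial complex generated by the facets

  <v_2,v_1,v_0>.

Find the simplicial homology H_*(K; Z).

Take the total order v_0 < v_1 < v_2 on the vertex set. Then K (dimension 2) consists of the simplices:

  0-simplices (3): [v_0], [v_1], [v_2]
  1-simplices (3): [v_0,v_1], [v_0,v_2], [v_1,v_2]
  2-simplices (1): [v_0,v_1,v_2]

so the chain groups are C_0 ≅ Z^3, C_1 ≅ Z^3, C_2 ≅ Z^1.

Boundary ∂_1: C_1 → C_0 sends each edge [p,q] (with p < q) to q − p. For instance
  ∂[v_1,v_2] = [v_2] − [v_1].
This gives a 3×3 integer matrix of rank 2; reducing to Smith normal form yields diagonal entries (1,1).

Boundary ∂_2: C_2 → C_1 acts by ∂[p,q,r] = [q,r] − [p,r] + [p,q]. For instance
  ∂[v_0,v_1,v_2] = [v_1,v_2] − [v_0,v_2] + [v_0,v_1].
The 3×1 boundary matrix has rank 1 and Smith normal form diag(1).

Computing H_k = (kernel of ∂_k) / (image of ∂_{k+1}):

  H_0: rank C_0 − rank ∂_1 = 3 − 2 = 1, and the invariant factors of ∂_1 are all 1, so H_0 = Z.
  H_1: rank ker ∂_1 − rank ∂_2 = (3 − 2) − 1 = 0, and the invariant factors of ∂_2 are all 1, so H_1 = 0.
  H_2: rank ker ∂_2 − rank ∂_3 = (1 − 1) − 0 = 0, and there is no ∂_3, so H_2 = 0.

H_0 ≅ Z,  H_1 = 0,  H_2 = 0.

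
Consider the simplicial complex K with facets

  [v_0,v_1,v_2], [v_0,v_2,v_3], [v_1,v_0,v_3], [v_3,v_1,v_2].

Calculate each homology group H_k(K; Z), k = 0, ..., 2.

H_0 ≅ Z,  H_1 = 0,  H_2 ≅ Z.

K has 4 vertices, 6 edges, 4 triangles.
rank ∂_0 = 0, rank ∂_1 = 3 ⇒ b_0 = 4 − 0 − 3 = 1; all invariant factors of ∂_1 are 1 so no torsion. So H_0 ≅ Z.
rank ∂_1 = 3, rank ∂_2 = 3 ⇒ b_1 = 6 − 3 − 3 = 0; all invariant factors of ∂_2 are 1 so no torsion. So H_1 ≅ 0.
rank ∂_2 = 3, rank ∂_3 = 0 ⇒ b_2 = 4 − 3 − 0 = 1. So H_2 ≅ Z.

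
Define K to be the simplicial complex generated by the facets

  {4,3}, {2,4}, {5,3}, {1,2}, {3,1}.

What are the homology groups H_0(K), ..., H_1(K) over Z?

Order the vertices as 1 < 2 < 3 < 4 < 5. Listing each simplex with vertices in this order, K has dimension 1 with simplices:

  0-simplices (5): [1], [2], [3], [4], [5]
  1-simplices (5): [1,2], [1,3], [2,4], [3,4], [3,5]

giving chain groups C_0 ≅ Z^5, C_1 ≅ Z^5.

The boundary map ∂_1: C_1 → C_0 is given by ∂[p,q] = [q] − [p].
The resulting 5×5 matrix has rank 4, and its Smith normal form has invariant factors (1,1,1,1).

Computing H_k = (kernel of ∂_k) / (image of ∂_{k+1}):

  H_0: rank C_0 − rank ∂_1 = 5 − 4 = 1, and the invariant factors of ∂_1 are all 1, so H_0 = Z.
  H_1: rank ker ∂_1 − rank ∂_2 = (5 − 4) − 0 = 1, and there is no ∂_2, so H_1 = Z.

H_0 ≅ Z,  H_1 ≅ Z.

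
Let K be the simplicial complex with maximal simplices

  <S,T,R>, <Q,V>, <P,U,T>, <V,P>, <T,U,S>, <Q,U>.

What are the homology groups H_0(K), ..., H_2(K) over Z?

H_0 = Z,  H_1 = Z,  H_2 = 0.

K has 7 vertices, 10 edges, 3 triangles.
rank ∂_0 = 0, rank ∂_1 = 6 ⇒ b_0 = 7 − 0 − 6 = 1; all invariant factors of ∂_1 are 1 so no torsion. So H_0 = Z.
rank ∂_1 = 6, rank ∂_2 = 3 ⇒ b_1 = 10 − 6 − 3 = 1; all invariant factors of ∂_2 are 1 so no torsion. So H_1 = Z.
rank ∂_2 = 3, rank ∂_3 = 0 ⇒ b_2 = 3 − 3 − 0 = 0. So H_2 = 0.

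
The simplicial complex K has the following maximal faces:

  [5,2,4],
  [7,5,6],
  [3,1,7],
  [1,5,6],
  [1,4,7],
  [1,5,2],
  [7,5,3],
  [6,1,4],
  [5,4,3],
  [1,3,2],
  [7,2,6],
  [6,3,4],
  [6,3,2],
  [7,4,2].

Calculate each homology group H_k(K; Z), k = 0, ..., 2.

H_0 ≅ Z,  H_1 ≅ Z^2,  H_2 ≅ Z.

Take the total order 1 < 2 < 3 < 4 < 5 < 6 < 7 on the vertex set. Then K (dimension 2) consists of the simplices:

  0-simplices (7): [1], [2], [3], [4], [5], [6], [7]
  1-simplices (21): [1,2], [1,3], [1,4], [1,5], [1,6], [1,7], [2,3], [2,4], [2,5], [2,6], [2,7], [3,4], [3,5], [3,6], [3,7], [4,5], [4,6], [4,7], [5,6], [5,7], [6,7]
  2-simplices (14): [1,2,3], [1,2,5], [1,3,7], [1,4,6], [1,4,7], [1,5,6], [2,3,6], [2,4,5], [2,4,7], [2,6,7], [3,4,5], [3,4,6], [3,5,7], [5,6,7]

so the chain groups are C_0 ≅ Z^7, C_1 ≅ Z^21, C_2 ≅ Z^14.

The boundary map ∂_1: C_1 → C_0 sends each edge [p,q] (with p < q) to q − p.
This gives a 7×21 integer matrix of rank 6; reducing to Smith normal form yields diagonal entries (1,1,1,1,1,1).

∂_2: C_2 → C_1 sends each 2-simplex [p,q,r] to [q,r] − [p,r] + [p,q]. For instance
  ∂[1,4,6] = [4,6] − [1,6] + [1,4],
  ∂[2,3,6] = [3,6] − [2,6] + [2,3].
The 21×14 boundary matrix has rank 13 and Smith normal form diag(1,1,1,1,1,1,1,1,1,1,1,1,1).

Computing H_k = (kernel of ∂_k) / (image of ∂_{k+1}):

  H_0: rank C_0 − rank ∂_1 = 7 − 6 = 1, and the invariant factors of ∂_1 are all 1, so H_0 ≅ Z.
  H_1: rank ker ∂_1 − rank ∂_2 = (21 − 6) − 13 = 2, and the invariant factors of ∂_2 are all 1, so H_1 ≅ Z^2.
  H_2: rank ker ∂_2 − rank ∂_3 = (14 − 13) − 0 = 1, and there is no ∂_3, so H_2 ≅ Z.

(K is a triangulation of the torus T^2.)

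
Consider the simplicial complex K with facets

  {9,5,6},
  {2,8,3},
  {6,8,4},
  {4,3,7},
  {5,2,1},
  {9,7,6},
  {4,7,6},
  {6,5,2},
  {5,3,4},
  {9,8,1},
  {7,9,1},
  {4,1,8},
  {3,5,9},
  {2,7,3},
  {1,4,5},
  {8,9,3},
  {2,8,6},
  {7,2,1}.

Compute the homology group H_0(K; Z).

We work with the vertex ordering 1 < 2 < 3 < 4 < 5 < 6 < 7 < 8 < 9. The simplices of K, each written with vertices in increasing order, are:

  0-simplices (9): [1], [2], [3], [4], [5], [6], [7], [8], [9]
  1-simplices (27): (27 of them)
  2-simplices (18): [1,2,5], [1,2,7], [1,4,5], [1,4,8], [1,7,9], [1,8,9], [2,3,7], [2,3,8], [2,5,6], [2,6,8], [3,4,5], [3,4,7], [3,5,9], [3,8,9], [4,6,7], [4,6,8], [5,6,9], [6,7,9]

giving chain groups C_0 ≅ Z^9, C_1 ≅ Z^27, C_2 ≅ Z^18.

Boundary ∂_1: C_1 → C_0 is given by ∂[p,q] = [q] − [p].
As a 9×27 matrix over Z this has rank 8, with invariant factors (1,1,1,1,1,1,1,1).

∂_2: C_2 → C_1 maps a triangle to the signed sum of its edges. For instance
  ∂[4,6,8] = [6,8] − [4,8] + [4,6],
  ∂[3,4,7] = [4,7] − [3,7] + [3,4].
As a 27×18 matrix over Z this has rank 17, with invariant factors (1,1,1,1,1,1,1,1,1,1,1,1,1,1,1,1,1).

Now H_k = ker ∂_k / im ∂_{k+1}, so:

  H_0: rank C_0 − rank ∂_1 = 9 − 8 = 1, and the invariant factors of ∂_1 are all 1, so H_0 = Z.

H_0 = Z.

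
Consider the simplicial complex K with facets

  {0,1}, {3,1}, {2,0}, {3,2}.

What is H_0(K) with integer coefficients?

H_0 = Z.

K has 4 vertices, 4 edges.
rank ∂_0 = 0, rank ∂_1 = 3 ⇒ b_0 = 4 − 0 − 3 = 1; all invariant factors of ∂_1 are 1 so no torsion. So H_0 = Z.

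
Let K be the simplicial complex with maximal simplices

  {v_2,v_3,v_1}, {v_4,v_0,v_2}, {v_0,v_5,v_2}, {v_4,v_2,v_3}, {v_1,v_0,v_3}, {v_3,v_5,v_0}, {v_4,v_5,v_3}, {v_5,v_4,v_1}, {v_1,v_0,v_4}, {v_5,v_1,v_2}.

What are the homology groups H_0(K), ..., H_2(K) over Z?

We work with the vertex ordering v_0 < v_1 < v_2 < v_3 < v_4 < v_5. The simplices of K, each written with vertices in increasing order, are:

  0-simplices (6): [v_0], [v_1], [v_2], [v_3], [v_4], [v_5]
  1-simplices (15): (15 of them)
  2-simplices (10): [v_0,v_1,v_3], [v_0,v_1,v_4], [v_0,v_2,v_4], [v_0,v_2,v_5], [v_0,v_3,v_5], [v_1,v_2,v_3], [v_1,v_2,v_5], [v_1,v_4,v_5], [v_2,v_3,v_4], [v_3,v_4,v_5]

giving chain groups C_0 ≅ Z^6, C_1 ≅ Z^15, C_2 ≅ Z^10.

The boundary map ∂_1: C_1 → C_0 maps an edge to its endpoints' difference, ∂[p,q] = q − p.
The 6×15 boundary matrix has rank 5 and Smith normal form diag(1,1,1,1,1).

∂_2: C_2 → C_1 sends each 2-simplex [p,q,r] to [q,r] − [p,r] + [p,q]. For instance
  ∂[v_1,v_2,v_5] = [v_2,v_5] − [v_1,v_5] + [v_1,v_2],
  ∂[v_0,v_2,v_5] = [v_2,v_5] − [v_0,v_5] + [v_0,v_2].
As a 15×10 matrix over Z this has rank 10, with invariant factors (1,1,1,1,1,1,1,1,1,2).

Now H_k = ker ∂_k / im ∂_{k+1}, so:

  H_0: rank C_0 − rank ∂_1 = 6 − 5 = 1, and the invariant factors of ∂_1 are all 1, so H_0 ≅ Z.
  H_1: rank ker ∂_1 − rank ∂_2 = (15 − 5) − 10 = 0, and ∂_2 has invariant factor 2 > 1, so H_1 ≅ Z/2.
  H_2: rank ker ∂_2 − rank ∂_3 = (10 − 10) − 0 = 0, and there is no ∂_3, so H_2 ≅ 0.

As a check, the Euler characteristic is 6 − 15 + 10 = 1, which agrees with 1 − 0 + 0 = 1.

H_0 ≅ Z,  H_1 ≅ Z/2,  H_2 = 0.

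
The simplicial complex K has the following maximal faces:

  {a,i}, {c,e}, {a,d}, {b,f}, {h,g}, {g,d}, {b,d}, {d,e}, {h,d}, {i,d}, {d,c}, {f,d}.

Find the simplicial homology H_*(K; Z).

H_0 ≅ Z,  H_1 ≅ Z^4.

K has 9 vertices, 12 edges.
rank ∂_0 = 0, rank ∂_1 = 8 ⇒ b_0 = 9 − 0 − 8 = 1; all invariant factors of ∂_1 are 1 so no torsion. So H_0 = Z.
rank ∂_1 = 8, rank ∂_2 = 0 ⇒ b_1 = 12 − 8 − 0 = 4. So H_1 = Z^4.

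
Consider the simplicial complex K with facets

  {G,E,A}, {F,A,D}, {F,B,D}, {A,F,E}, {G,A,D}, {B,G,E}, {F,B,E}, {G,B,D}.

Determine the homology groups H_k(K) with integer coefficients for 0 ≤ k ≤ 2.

H_0 = Z,  H_1 = 0,  H_2 = Z.

Fix the vertex order A < B < D < E < F < G and write every simplex with vertices in increasing order. Then dim K = 2 and the simplices of K are:

  0-simplices (6): A, B, D, E, F, G
  1-simplices (12): AD, AE, AF, AG, BD, BE, BF, BG, DF, DG, EF, EG
  2-simplices (8): ADF, ADG, AEF, AEG, BDF, BDG, BEF, BEG

Hence C_0 ≅ Z^6, C_1 ≅ Z^12, C_2 ≅ Z^8.

The boundary map ∂_1: C_1 → C_0 is given by ∂[p,q] = [q] − [p].
The resulting 6×12 matrix has rank 5, and its Smith normal form has invariant factors (1,1,1,1,1).

∂_2: C_2 → C_1 maps a triangle to the signed sum of its edges. For instance
  ∂BEG = EG − BG + BE,
  ∂BEF = EF − BF + BE.
The resulting 12×8 matrix has rank 7, and its Smith normal form has invariant factors (1,1,1,1,1,1,1).

From H_k ≅ ker(∂_k) / im(∂_{k+1}) we obtain:

  H_0: rank C_0 − rank ∂_1 = 6 − 5 = 1, and the invariant factors of ∂_1 are all 1, so H_0 = Z.
  H_1: rank ker ∂_1 − rank ∂_2 = (12 − 5) − 7 = 0, and the invariant factors of ∂_2 are all 1, so H_1 = 0.
  H_2: rank ker ∂_2 − rank ∂_3 = (8 − 7) − 0 = 1, and there is no ∂_3, so H_2 = Z.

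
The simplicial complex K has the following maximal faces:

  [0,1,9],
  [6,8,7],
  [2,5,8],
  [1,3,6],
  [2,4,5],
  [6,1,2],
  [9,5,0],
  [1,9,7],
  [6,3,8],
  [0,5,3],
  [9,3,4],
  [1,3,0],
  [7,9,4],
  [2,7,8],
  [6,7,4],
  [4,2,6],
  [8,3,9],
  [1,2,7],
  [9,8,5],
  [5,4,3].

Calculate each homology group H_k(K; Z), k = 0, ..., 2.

Fix the vertex order 0 < 1 < 2 < 3 < 4 < 5 < 6 < 7 < 8 < 9 and write every simplex with vertices in increasing order. Then dim K = 2 and the simplices of K are:

  0-simplices (10): [0], [1], [2], [3], [4], [5], [6], [7], [8], [9]
  1-simplices (30): (30 of them)
  2-simplices (20): (20 of them)

Hence C_0 ≅ Z^10, C_1 ≅ Z^30, C_2 ≅ Z^20.

Boundary ∂_1: C_1 → C_0 maps an edge to its endpoints' difference, ∂[p,q] = q − p. For instance
  ∂[2,4] = [4] − [2].
This gives a 10×30 integer matrix of rank 9; reducing to Smith normal form yields diagonal entries (1,1,1,1,1,1,1,1,1).

∂_2: C_2 → C_1 sends each 2-simplex [p,q,r] to [q,r] − [p,r] + [p,q]. For instance
  ∂[6,7,8] = [7,8] − [6,8] + [6,7],
  ∂[0,1,9] = [1,9] − [0,9] + [0,1].
This gives a 30×20 integer matrix of rank 20; reducing to Smith normal form yields diagonal entries (1,1,1,1,1,1,1,1,1,1,1,1,1,1,1,1,1,1,1,2).

Reading off H_k = ker ∂_k / im ∂_{k+1}:

  H_0: rank C_0 − rank ∂_1 = 10 − 9 = 1, and the invariant factors of ∂_1 are all 1, so H_0 = Z.
  H_1: rank ker ∂_1 − rank ∂_2 = (30 − 9) − 20 = 1, and ∂_2 has invariant factor 2 > 1, so H_1 = Z × Z/2.
  H_2: rank ker ∂_2 − rank ∂_3 = (20 − 20) − 0 = 0, and there is no ∂_3, so H_2 = 0.

H_0 = Z,  H_1 = Z × Z/2,  H_2 = 0.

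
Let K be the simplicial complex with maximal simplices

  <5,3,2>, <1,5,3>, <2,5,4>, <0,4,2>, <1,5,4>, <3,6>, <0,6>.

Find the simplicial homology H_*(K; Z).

K has 7 vertices, 12 edges, 5 triangles.
rank ∂_0 = 0, rank ∂_1 = 6 ⇒ b_0 = 7 − 0 − 6 = 1; all invariant factors of ∂_1 are 1 so no torsion. So H_0 = Z.
rank ∂_1 = 6, rank ∂_2 = 5 ⇒ b_1 = 12 − 6 − 5 = 1; all invariant factors of ∂_2 are 1 so no torsion. So H_1 = Z.
rank ∂_2 = 5, rank ∂_3 = 0 ⇒ b_2 = 5 − 5 − 0 = 0. So H_2 = 0.

H_0 = Z,  H_1 = Z,  H_2 = 0.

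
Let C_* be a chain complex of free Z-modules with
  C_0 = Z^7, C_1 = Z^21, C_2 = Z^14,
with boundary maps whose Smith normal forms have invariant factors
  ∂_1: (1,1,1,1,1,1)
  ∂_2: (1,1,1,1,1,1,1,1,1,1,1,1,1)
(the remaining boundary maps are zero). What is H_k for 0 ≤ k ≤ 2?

H_0: b_0 = 7 − 0 − 6 = 1; torsion from ∂_1 factors > 1: none. So H_0 = Z.
H_1: b_1 = 21 − 6 − 13 = 2; torsion from ∂_2 factors > 1: none. So H_1 = Z^2.
H_2: b_2 = 14 − 13 − 0 = 1; torsion from ∂_3 factors > 1: none. So H_2 = Z.

H_0 = Z,  H_1 = Z^2,  H_2 = Z.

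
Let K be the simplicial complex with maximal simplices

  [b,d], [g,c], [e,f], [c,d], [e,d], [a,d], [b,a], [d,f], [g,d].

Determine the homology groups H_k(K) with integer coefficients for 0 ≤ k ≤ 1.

H_0 ≅ Z,  H_1 ≅ Z^3.

Take the total order a < b < c < d < e < f < g on the vertex set. Then K (dimension 1) consists of the simplices:

  0-simplices (7): a, b, c, d, e, f, g
  1-simplices (9): ab, ad, bd, cd, cg, de, df, dg, ef

Hence C_0 ≅ Z^7, C_1 ≅ Z^9.

∂_1: C_1 → C_0 maps an edge to its endpoints' difference, ∂[p,q] = q − p. For instance
  ∂cg = g − c.
This gives a 7×9 integer matrix of rank 6; reducing to Smith normal form yields diagonal entries (1,1,1,1,1,1).

Computing H_k = (kernel of ∂_k) / (image of ∂_{k+1}):

  H_0: rank C_0 − rank ∂_1 = 7 − 6 = 1, and the invariant factors of ∂_1 are all 1, so H_0 = Z.
  H_1: rank ker ∂_1 − rank ∂_2 = (9 − 6) − 0 = 3, and there is no ∂_2, so H_1 = Z^3.

As a check, the Euler characteristic is 7 − 9 = -2, which agrees with 1 − 3 = -2.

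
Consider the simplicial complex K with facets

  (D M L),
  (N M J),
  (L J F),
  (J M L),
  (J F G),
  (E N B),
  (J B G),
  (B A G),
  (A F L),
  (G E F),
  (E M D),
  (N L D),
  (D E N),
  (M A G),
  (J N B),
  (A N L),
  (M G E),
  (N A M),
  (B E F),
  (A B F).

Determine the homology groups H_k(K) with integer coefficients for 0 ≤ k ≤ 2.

H_0 = Z,  H_1 = Z ⊕ Z_2,  H_2 = 0.

Fix the vertex order A < B < D < E < F < G < J < L < M < N and write every simplex with vertices in increasing order. Then dim K = 2 and the simplices of K are:

  0-simplices (10): A, B, D, E, F, G, J, L, M, N
  1-simplices (30): AB, AF, AG, AL, AM, AN, BE, BF, BG, BJ, BN, DE, DL, DM, DN, EF, EG, EM, EN, FG, FJ, FL, GJ, GM, JL, JM, JN, LM, LN, MN
  2-simplices (20): ABF, ABG, AFL, AGM, ALN, AMN, BEF, BEN, BGJ, BJN, DEM, DEN, DLM, DLN, EFG, EGM, FGJ, FJL, JLM, JMN

so the chain groups are C_0 ≅ Z^10, C_1 ≅ Z^30, C_2 ≅ Z^20.

Boundary ∂_1: C_1 → C_0 sends each edge [p,q] (with p < q) to q − p.
The resulting 10×30 matrix has rank 9, and its Smith normal form has invariant factors (1,1,1,1,1,1,1,1,1).

∂_2: C_2 → C_1 sends each 2-simplex [p,q,r] to [q,r] − [p,r] + [p,q]. For instance
  ∂BEF = EF − BF + BE,
  ∂ABG = BG − AG + AB.
The 30×20 boundary matrix has rank 20 and Smith normal form diag(1,1,1,1,1,1,1,1,1,1,1,1,1,1,1,1,1,1,1,2).

Reading off H_k = ker ∂_k / im ∂_{k+1}:

  H_0: rank C_0 − rank ∂_1 = 10 − 9 = 1, and the invariant factors of ∂_1 are all 1, so H_0 = Z.
  H_1: rank ker ∂_1 − rank ∂_2 = (30 − 9) − 20 = 1, and ∂_2 has invariant factor 2 > 1, so H_1 = Z ⊕ Z_2.
  H_2: rank ker ∂_2 − rank ∂_3 = (20 − 20) − 0 = 0, and there is no ∂_3, so H_2 = 0.

(K is a triangulation of the Klein bottle.)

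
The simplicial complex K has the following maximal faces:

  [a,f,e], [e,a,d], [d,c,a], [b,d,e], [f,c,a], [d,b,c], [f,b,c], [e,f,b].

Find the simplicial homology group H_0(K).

H_0 ≅ Z.

We work with the vertex ordering a < b < c < d < e < f. The simplices of K, each written with vertices in increasing order, are:

  0-simplices (6): a, b, c, d, e, f
  1-simplices (12): ac, ad, ae, af, bc, bd, be, bf, cd, cf, de, ef
  2-simplices (8): acd, acf, ade, aef, bcd, bcf, bde, bef

giving chain groups C_0 ≅ Z^6, C_1 ≅ Z^12, C_2 ≅ Z^8.

Boundary ∂_1: C_1 → C_0 is given by ∂[p,q] = [q] − [p].
This gives a 6×12 integer matrix of rank 5; reducing to Smith normal form yields diagonal entries (1,1,1,1,1).

∂_2: C_2 → C_1 sends each 2-simplex [p,q,r] to [q,r] − [p,r] + [p,q]. For instance
  ∂acf = cf − af + ac,
  ∂ade = de − ae + ad.
The 12×8 boundary matrix has rank 7 and Smith normal form diag(1,1,1,1,1,1,1).

Computing H_k = (kernel of ∂_k) / (image of ∂_{k+1}):

  H_0: rank C_0 − rank ∂_1 = 6 − 5 = 1, and the invariant factors of ∂_1 are all 1, so H_0 = Z.

(K is a triangulation of the 2-sphere S^2.)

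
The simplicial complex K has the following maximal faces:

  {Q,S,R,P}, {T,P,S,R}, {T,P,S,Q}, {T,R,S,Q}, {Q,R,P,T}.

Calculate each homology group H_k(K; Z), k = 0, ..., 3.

Fix the vertex order P < Q < R < S < T and write every simplex with vertices in increasing order. Then dim K = 3 and the simplices of K are:

  0-simplices (5): P, Q, R, S, T
  1-simplices (10): PQ, PR, PS, PT, QR, QS, QT, RS, RT, ST
  2-simplices (10): PQR, PQS, PQT, PRS, PRT, PST, QRS, QRT, QST, RST
  3-simplices (5): PQRS, PQRT, PQST, PRST, QRST

Hence C_0 ≅ Z^5, C_1 ≅ Z^10, C_2 ≅ Z^10, C_3 ≅ Z^5.

The boundary map ∂_1: C_1 → C_0 is given by ∂[p,q] = [q] − [p].
This gives a 5×10 integer matrix of rank 4; reducing to Smith normal form yields diagonal entries (1,1,1,1).

Boundary ∂_2: C_2 → C_1 sends each 2-simplex [p,q,r] to [q,r] − [p,r] + [p,q]. For instance
  ∂QRS = RS − QS + QR,
  ∂RST = ST − RT + RS.
This gives a 10×10 integer matrix of rank 6; reducing to Smith normal form yields diagonal entries (1,1,1,1,1,1).

Boundary ∂_3: C_3 → C_2 sends each 3-simplex σ to the alternating sum Σ_i (−1)^i (σ with its i-th vertex removed). For instance
  ∂PQRS = QRS − PRS + PQS − PQR,
  ∂QRST = RST − QST + QRT − QRS.
The resulting 10×5 matrix has rank 4, and its Smith normal form has invariant factors (1,1,1,1).

Now H_k = ker ∂_k / im ∂_{k+1}, so:

  H_0: rank C_0 − rank ∂_1 = 5 − 4 = 1, and the invariant factors of ∂_1 are all 1, so H_0 ≅ Z.
  H_1: rank ker ∂_1 − rank ∂_2 = (10 − 4) − 6 = 0, and the invariant factors of ∂_2 are all 1, so H_1 ≅ 0.
  H_2: rank ker ∂_2 − rank ∂_3 = (10 − 6) − 4 = 0, and the invariant factors of ∂_3 are all 1, so H_2 ≅ 0.
  H_3: rank ker ∂_3 − rank ∂_4 = (5 − 4) − 0 = 1, and there is no ∂_4, so H_3 ≅ Z.

H_0 = Z,  H_1 = 0,  H_2 = 0,  H_3 = Z.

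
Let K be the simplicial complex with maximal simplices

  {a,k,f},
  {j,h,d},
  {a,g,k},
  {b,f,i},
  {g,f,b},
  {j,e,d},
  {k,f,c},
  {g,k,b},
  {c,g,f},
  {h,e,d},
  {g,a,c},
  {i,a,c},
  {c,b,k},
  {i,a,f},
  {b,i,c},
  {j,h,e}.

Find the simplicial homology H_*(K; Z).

We work with the vertex ordering a < b < c < d < e < f < g < h < i < j < k. The simplices of K, each written with vertices in increasing order, are:

  0-simplices (11): a, b, c, d, e, f, g, h, i, j, k
  1-simplices (24): ac, af, ag, ai, ak, bc, bf, bg, bi, bk, cf, cg, ci, ck, de, dh, dj, eh, ej, fg, fi, fk, gk, hj
  2-simplices (16): acg, aci, afi, afk, agk, bci, bck, bfg, bfi, bgk, cfg, cfk, deh, dej, dhj, ehj

Hence C_0 ≅ Z^11, C_1 ≅ Z^24, C_2 ≅ Z^16.

The boundary map ∂_1: C_1 → C_0 maps an edge to its endpoints' difference, ∂[p,q] = q − p.
This gives a 11×24 integer matrix of rank 9; reducing to Smith normal form yields diagonal entries (1,1,1,1,1,1,1,1,1).

The boundary map ∂_2: C_2 → C_1 acts by ∂[p,q,r] = [q,r] − [p,r] + [p,q]. For instance
  ∂agk = gk − ak + ag,
  ∂afi = fi − ai + af.
As a 24×16 matrix over Z this has rank 15, with invariant factors (1,1,1,1,1,1,1,1,1,1,1,1,1,1,2).

From H_k ≅ ker(∂_k) / im(∂_{k+1}) we obtain:

  H_0: rank C_0 − rank ∂_1 = 11 − 9 = 2, and the invariant factors of ∂_1 are all 1, so H_0 ≅ Z^2.
  H_1: rank ker ∂_1 − rank ∂_2 = (24 − 9) − 15 = 0, and ∂_2 has invariant factor 2 > 1, so H_1 ≅ Z/2.
  H_2: rank ker ∂_2 − rank ∂_3 = (16 − 15) − 0 = 1, and there is no ∂_3, so H_2 ≅ Z.

As a check, the Euler characteristic is 11 − 24 + 16 = 3, which agrees with 2 − 0 + 1 = 3.

H_0 = Z^2,  H_1 = Z/2,  H_2 = Z.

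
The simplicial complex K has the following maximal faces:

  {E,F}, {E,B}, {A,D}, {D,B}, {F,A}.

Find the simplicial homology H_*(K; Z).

H_0 ≅ Z,  H_1 ≅ Z.

Take the total order A < B < D < E < F on the vertex set. Then K (dimension 1) consists of the simplices:

  0-simplices (5): A, B, D, E, F
  1-simplices (5): AD, AF, BD, BE, EF

Hence C_0 ≅ Z^5, C_1 ≅ Z^5.

∂_1: C_1 → C_0 maps an edge to its endpoints' difference, ∂[p,q] = q − p.
The resulting 5×5 matrix has rank 4, and its Smith normal form has invariant factors (1,1,1,1).

Now H_k = ker ∂_k / im ∂_{k+1}, so:

  H_0: rank C_0 − rank ∂_1 = 5 − 4 = 1, and the invariant factors of ∂_1 are all 1, so H_0 = Z.
  H_1: rank ker ∂_1 − rank ∂_2 = (5 − 4) − 0 = 1, and there is no ∂_2, so H_1 = Z.

(K is a triangulation of the circle S^1.)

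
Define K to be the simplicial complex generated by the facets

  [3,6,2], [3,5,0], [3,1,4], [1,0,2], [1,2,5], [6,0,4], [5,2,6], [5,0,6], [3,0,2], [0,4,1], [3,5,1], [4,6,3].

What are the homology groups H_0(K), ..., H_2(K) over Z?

H_0 = Z,  H_1 = Z/2,  H_2 = 0.

Take the total order 0 < 1 < 2 < 3 < 4 < 5 < 6 on the vertex set. Then K (dimension 2) consists of the simplices:

  0-simplices (7): [0], [1], [2], [3], [4], [5], [6]
  1-simplices (18): [0,1], [0,2], [0,3], [0,4], [0,5], [0,6], [1,2], [1,3], [1,4], [1,5], [2,3], [2,5], [2,6], [3,4], [3,5], [3,6], [4,6], [5,6]
  2-simplices (12): [0,1,2], [0,1,4], [0,2,3], [0,3,5], [0,4,6], [0,5,6], [1,2,5], [1,3,4], [1,3,5], [2,3,6], [2,5,6], [3,4,6]

giving chain groups C_0 ≅ Z^7, C_1 ≅ Z^18, C_2 ≅ Z^12.

∂_1: C_1 → C_0 maps an edge to its endpoints' difference, ∂[p,q] = q − p. For instance
  ∂[1,5] = [5] − [1].
The 7×18 boundary matrix has rank 6 and Smith normal form diag(1,1,1,1,1,1).

Boundary ∂_2: C_2 → C_1 sends each 2-simplex [p,q,r] to [q,r] − [p,r] + [p,q]. For instance
  ∂[0,1,2] = [1,2] − [0,2] + [0,1],
  ∂[3,4,6] = [4,6] − [3,6] + [3,4].
This gives a 18×12 integer matrix of rank 12; reducing to Smith normal form yields diagonal entries (1,1,1,1,1,1,1,1,1,1,1,2).

Computing H_k = (kernel of ∂_k) / (image of ∂_{k+1}):

  H_0: rank C_0 − rank ∂_1 = 7 − 6 = 1, and the invariant factors of ∂_1 are all 1, so H_0 ≅ Z.
  H_1: rank ker ∂_1 − rank ∂_2 = (18 − 6) − 12 = 0, and ∂_2 has invariant factor 2 > 1, so H_1 ≅ Z/2.
  H_2: rank ker ∂_2 − rank ∂_3 = (12 − 12) − 0 = 0, and there is no ∂_3, so H_2 ≅ 0.

(K is a triangulation of the real projective plane RP^2.)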